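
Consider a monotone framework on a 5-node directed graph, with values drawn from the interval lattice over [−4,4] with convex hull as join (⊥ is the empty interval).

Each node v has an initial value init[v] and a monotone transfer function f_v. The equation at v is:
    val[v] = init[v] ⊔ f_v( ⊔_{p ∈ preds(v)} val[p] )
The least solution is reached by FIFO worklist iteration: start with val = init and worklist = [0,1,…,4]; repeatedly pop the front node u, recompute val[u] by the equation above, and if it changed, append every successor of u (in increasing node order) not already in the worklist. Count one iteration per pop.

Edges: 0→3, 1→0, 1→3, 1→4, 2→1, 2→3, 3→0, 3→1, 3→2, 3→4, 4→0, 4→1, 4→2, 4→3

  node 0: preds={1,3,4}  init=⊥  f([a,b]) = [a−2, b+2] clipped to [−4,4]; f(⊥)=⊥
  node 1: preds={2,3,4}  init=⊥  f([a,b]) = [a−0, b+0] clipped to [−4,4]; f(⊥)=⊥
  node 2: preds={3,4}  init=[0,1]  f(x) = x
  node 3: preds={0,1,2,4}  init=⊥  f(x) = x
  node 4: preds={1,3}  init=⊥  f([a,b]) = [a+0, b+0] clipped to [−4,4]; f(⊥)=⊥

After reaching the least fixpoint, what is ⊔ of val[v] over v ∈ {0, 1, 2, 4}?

[-4,4]

Worklist (22 pops):
  #1 pop 0: in=⊥ → ⊥ (no change)
  #2 pop 1: in=[0,1] → [0,1] (was ⊥); enqueue [0]
  #3 pop 2: in=⊥ → [0,1] (no change)
  #4 pop 3: in=[0,1] → [0,1] (was ⊥); enqueue [1,2]
  #5 pop 4: in=[0,1] → [0,1] (was ⊥); enqueue [3]
  #6 pop 0: in=[0,1] → [-2,3] (was ⊥); enqueue []
  #7 pop 1: in=[0,1] → [0,1] (no change)
  #8 pop 2: in=[0,1] → [0,1] (no change)
  #9 pop 3: in=[-2,3] → [-2,3] (was [0,1]); enqueue [0,1,2,4]
  #10 pop 0: in=[-2,3] → [-4,4] (was [-2,3]); enqueue [3]
  #11 pop 1: in=[-2,3] → [-2,3] (was [0,1]); enqueue [0]
  #12 pop 2: in=[-2,3] → [-2,3] (was [0,1]); enqueue [1]
  #13 pop 4: in=[-2,3] → [-2,3] (was [0,1]); enqueue [2]
  #14 pop 3: in=[-4,4] → [-4,4] (was [-2,3]); enqueue [4]
  #15 pop 0: in=[-4,4] → [-4,4] (no change)
  #16 pop 1: in=[-4,4] → [-4,4] (was [-2,3]); enqueue [0,3]
  #17 pop 2: in=[-4,4] → [-4,4] (was [-2,3]); enqueue [1]
  #18 pop 4: in=[-4,4] → [-4,4] (was [-2,3]); enqueue [2]
  #19 pop 0: in=[-4,4] → [-4,4] (no change)
  #20 pop 3: in=[-4,4] → [-4,4] (no change)
  #21 pop 1: in=[-4,4] → [-4,4] (no change)
  #22 pop 2: in=[-4,4] → [-4,4] (no change)

Fixpoint:
  val[0] = [-4,4]
  val[1] = [-4,4]
  val[2] = [-4,4]
  val[3] = [-4,4]
  val[4] = [-4,4]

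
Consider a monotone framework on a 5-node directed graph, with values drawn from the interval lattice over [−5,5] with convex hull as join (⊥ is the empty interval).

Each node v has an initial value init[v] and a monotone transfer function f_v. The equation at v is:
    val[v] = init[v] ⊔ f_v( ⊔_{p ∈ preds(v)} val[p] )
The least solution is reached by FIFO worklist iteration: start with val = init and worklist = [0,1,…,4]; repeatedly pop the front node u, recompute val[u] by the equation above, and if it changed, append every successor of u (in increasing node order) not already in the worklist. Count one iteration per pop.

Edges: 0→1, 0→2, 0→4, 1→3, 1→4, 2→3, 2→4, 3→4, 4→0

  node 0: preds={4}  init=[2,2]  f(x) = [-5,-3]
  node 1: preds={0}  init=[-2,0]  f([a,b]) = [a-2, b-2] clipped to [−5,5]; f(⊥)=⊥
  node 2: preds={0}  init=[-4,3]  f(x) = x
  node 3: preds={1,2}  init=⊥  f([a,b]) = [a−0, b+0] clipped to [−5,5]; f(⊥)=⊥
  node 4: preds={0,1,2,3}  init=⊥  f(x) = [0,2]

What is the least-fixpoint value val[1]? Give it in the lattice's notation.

[-5,0]

Iteration log — 6 steps:
  step 1. node 0  ⊔preds=⊥  new=[-5,2]  old=[2,2]  +wl: 
  step 2. node 1  ⊔preds=[-5,2]  new=[-5,0]  old=[-2,0]  +wl: 
  step 3. node 2  ⊔preds=[-5,2]  new=[-5,3]  old=[-4,3]  +wl: 
  step 4. node 3  ⊔preds=[-5,3]  new=[-5,3]  old=⊥  +wl: 
  step 5. node 4  ⊔preds=[-5,3]  new=[0,2]  old=⊥  +wl: 0
  step 6. node 0  ⊔preds=[0,2]  new=[-5,2]  stable

Least fixpoint reached:
  node 0: [-5,2]
  node 1: [-5,0]
  node 2: [-5,3]
  node 3: [-5,3]
  node 4: [0,2]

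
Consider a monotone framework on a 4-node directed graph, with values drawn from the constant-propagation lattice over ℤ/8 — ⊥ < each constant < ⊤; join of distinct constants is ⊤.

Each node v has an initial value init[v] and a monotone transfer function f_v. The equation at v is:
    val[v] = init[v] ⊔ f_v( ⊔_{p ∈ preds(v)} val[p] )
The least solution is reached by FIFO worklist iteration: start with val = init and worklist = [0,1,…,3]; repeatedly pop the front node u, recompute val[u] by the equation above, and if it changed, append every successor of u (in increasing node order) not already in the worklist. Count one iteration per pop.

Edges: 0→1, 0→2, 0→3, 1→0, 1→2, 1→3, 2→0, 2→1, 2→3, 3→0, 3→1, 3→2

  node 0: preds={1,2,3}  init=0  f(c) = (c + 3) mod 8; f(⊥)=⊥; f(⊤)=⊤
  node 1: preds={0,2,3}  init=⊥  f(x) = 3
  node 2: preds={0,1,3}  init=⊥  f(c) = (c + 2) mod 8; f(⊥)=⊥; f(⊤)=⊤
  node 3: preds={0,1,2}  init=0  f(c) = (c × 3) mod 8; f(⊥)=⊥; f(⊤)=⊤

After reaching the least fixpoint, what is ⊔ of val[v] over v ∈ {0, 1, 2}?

Worklist (7 pops):
  #1 pop 0: in=0 → ⊤ (was 0); enqueue []
  #2 pop 1: in=⊤ → 3 (was ⊥); enqueue [0]
  #3 pop 2: in=⊤ → ⊤ (was ⊥); enqueue [1]
  #4 pop 3: in=⊤ → ⊤ (was 0); enqueue [2]
  #5 pop 0: in=⊤ → ⊤ (no change)
  #6 pop 1: in=⊤ → 3 (no change)
  #7 pop 2: in=⊤ → ⊤ (no change)

Fixpoint:
  val[0] = ⊤
  val[1] = 3
  val[2] = ⊤
  val[3] = ⊤

⊤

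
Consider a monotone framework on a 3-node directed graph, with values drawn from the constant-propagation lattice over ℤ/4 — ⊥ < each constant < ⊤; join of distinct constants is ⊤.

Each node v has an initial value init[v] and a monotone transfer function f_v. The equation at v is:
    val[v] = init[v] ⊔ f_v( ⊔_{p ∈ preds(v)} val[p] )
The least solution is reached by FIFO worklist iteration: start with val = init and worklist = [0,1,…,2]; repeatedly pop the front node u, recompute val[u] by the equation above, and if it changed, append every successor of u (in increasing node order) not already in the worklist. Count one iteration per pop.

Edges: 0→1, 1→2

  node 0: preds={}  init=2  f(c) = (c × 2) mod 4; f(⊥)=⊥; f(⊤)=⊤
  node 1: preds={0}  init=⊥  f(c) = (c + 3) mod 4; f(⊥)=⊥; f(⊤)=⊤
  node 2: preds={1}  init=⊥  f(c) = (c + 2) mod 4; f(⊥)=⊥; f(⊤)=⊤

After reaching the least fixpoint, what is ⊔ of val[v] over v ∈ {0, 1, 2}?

Trace (3 dequeues):
  [1] u=0 | in ⊥ | out 2 | ==
  [2] u=1 | in 2 | out 1 | prev ⊥ | push {}
  [3] u=2 | in 1 | out 3 | prev ⊥ | push {}

Converged values:
  [0] 2
  [1] 1
  [2] 3

⊤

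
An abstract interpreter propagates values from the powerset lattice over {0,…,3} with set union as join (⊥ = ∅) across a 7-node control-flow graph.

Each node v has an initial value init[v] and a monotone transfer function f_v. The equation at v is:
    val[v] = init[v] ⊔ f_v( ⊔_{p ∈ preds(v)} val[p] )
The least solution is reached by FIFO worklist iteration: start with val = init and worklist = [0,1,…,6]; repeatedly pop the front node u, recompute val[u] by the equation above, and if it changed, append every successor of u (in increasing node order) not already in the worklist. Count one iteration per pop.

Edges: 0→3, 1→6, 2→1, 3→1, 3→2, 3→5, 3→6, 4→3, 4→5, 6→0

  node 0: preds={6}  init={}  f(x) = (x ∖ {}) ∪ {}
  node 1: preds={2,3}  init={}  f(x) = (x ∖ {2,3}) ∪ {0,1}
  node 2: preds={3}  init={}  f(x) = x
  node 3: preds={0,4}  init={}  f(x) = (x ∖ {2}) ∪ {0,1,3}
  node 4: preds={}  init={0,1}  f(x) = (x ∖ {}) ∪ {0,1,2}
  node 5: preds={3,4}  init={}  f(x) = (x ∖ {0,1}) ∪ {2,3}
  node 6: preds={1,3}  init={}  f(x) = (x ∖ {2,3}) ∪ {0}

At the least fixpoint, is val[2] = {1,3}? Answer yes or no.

no

Iteration log — 13 steps:
  step 1. node 0  ⊔preds={}  new={}  stable
  step 2. node 1  ⊔preds={}  new={0,1}  old={}  +wl: 
  step 3. node 2  ⊔preds={}  new={}  stable
  step 4. node 3  ⊔preds={0,1}  new={0,1,3}  old={}  +wl: 1,2
  step 5. node 4  ⊔preds={}  new={0,1,2}  old={0,1}  +wl: 3
  step 6. node 5  ⊔preds={0,1,2,3}  new={2,3}  old={}  +wl: 
  step 7. node 6  ⊔preds={0,1,3}  new={0,1}  old={}  +wl: 0
  step 8. node 1  ⊔preds={0,1,3}  new={0,1}  stable
  step 9. node 2  ⊔preds={0,1,3}  new={0,1,3}  old={}  +wl: 1
  step 10. node 3  ⊔preds={0,1,2}  new={0,1,3}  stable
  step 11. node 0  ⊔preds={0,1}  new={0,1}  old={}  +wl: 3
  step 12. node 1  ⊔preds={0,1,3}  new={0,1}  stable
  step 13. node 3  ⊔preds={0,1,2}  new={0,1,3}  stable

Least fixpoint reached:
  node 0: {0,1}
  node 1: {0,1}
  node 2: {0,1,3}
  node 3: {0,1,3}
  node 4: {0,1,2}
  node 5: {2,3}
  node 6: {0,1}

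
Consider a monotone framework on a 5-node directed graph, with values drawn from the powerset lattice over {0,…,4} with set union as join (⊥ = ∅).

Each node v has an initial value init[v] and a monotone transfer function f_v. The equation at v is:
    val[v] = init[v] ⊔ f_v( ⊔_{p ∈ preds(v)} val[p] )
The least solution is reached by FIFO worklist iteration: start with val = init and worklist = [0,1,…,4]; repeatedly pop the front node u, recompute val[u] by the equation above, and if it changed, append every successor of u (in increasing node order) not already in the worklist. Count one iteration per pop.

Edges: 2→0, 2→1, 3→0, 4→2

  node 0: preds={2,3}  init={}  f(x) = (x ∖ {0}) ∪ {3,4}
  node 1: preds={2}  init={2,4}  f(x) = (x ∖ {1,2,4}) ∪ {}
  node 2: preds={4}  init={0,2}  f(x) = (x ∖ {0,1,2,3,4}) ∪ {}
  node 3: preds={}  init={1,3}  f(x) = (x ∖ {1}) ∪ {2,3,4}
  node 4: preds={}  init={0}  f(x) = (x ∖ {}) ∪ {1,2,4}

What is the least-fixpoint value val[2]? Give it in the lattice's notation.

Worklist (7 pops):
  #1 pop 0: in={0,1,2,3} → {1,2,3,4} (was {}); enqueue []
  #2 pop 1: in={0,2} → {0,2,4} (was {2,4}); enqueue []
  #3 pop 2: in={0} → {0,2} (no change)
  #4 pop 3: in={} → {1,2,3,4} (was {1,3}); enqueue [0]
  #5 pop 4: in={} → {0,1,2,4} (was {0}); enqueue [2]
  #6 pop 0: in={0,1,2,3,4} → {1,2,3,4} (no change)
  #7 pop 2: in={0,1,2,4} → {0,2} (no change)

Fixpoint:
  val[0] = {1,2,3,4}
  val[1] = {0,2,4}
  val[2] = {0,2}
  val[3] = {1,2,3,4}
  val[4] = {0,1,2,4}

{0,2}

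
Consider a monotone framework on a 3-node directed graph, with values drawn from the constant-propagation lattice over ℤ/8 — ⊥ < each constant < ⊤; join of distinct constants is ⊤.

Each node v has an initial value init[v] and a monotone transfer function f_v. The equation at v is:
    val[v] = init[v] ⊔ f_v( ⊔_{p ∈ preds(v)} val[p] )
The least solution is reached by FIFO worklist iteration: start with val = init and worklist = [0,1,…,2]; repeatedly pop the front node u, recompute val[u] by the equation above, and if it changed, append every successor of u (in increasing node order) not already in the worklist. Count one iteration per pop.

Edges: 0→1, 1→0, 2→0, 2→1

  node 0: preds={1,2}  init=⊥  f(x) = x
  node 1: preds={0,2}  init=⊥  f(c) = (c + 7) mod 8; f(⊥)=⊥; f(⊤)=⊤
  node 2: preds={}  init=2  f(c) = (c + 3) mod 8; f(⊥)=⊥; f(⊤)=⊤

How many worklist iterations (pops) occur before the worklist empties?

Trace (6 dequeues):
  [1] u=0 | in 2 | out 2 | prev ⊥ | push {}
  [2] u=1 | in 2 | out 1 | prev ⊥ | push {0}
  [3] u=2 | in ⊥ | out 2 | ==
  [4] u=0 | in ⊤ | out ⊤ | prev 2 | push {1}
  [5] u=1 | in ⊤ | out ⊤ | prev 1 | push {0}
  [6] u=0 | in ⊤ | out ⊤ | ==

Converged values:
  [0] ⊤
  [1] ⊤
  [2] 2

6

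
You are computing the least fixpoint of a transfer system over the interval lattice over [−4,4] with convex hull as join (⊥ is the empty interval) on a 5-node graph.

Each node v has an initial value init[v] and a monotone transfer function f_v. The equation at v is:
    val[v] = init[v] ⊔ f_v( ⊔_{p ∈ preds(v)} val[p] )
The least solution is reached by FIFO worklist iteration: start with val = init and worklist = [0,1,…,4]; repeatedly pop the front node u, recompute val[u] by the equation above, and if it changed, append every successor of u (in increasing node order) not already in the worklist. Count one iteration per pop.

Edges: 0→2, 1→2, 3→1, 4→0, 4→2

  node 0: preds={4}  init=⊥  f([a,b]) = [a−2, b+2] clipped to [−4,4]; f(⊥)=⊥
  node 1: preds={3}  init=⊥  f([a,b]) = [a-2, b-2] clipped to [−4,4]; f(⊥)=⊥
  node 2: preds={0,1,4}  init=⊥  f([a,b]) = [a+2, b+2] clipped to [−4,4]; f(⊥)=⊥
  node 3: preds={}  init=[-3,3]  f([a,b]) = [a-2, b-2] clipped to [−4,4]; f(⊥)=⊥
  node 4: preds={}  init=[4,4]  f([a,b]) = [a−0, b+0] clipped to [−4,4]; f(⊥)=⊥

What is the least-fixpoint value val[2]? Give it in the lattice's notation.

[-2,4]

Iteration log — 5 steps:
  step 1. node 0  ⊔preds=[4,4]  new=[2,4]  old=⊥  +wl: 
  step 2. node 1  ⊔preds=[-3,3]  new=[-4,1]  old=⊥  +wl: 
  step 3. node 2  ⊔preds=[-4,4]  new=[-2,4]  old=⊥  +wl: 
  step 4. node 3  ⊔preds=⊥  new=[-3,3]  stable
  step 5. node 4  ⊔preds=⊥  new=[4,4]  stable

Least fixpoint reached:
  node 0: [2,4]
  node 1: [-4,1]
  node 2: [-2,4]
  node 3: [-3,3]
  node 4: [4,4]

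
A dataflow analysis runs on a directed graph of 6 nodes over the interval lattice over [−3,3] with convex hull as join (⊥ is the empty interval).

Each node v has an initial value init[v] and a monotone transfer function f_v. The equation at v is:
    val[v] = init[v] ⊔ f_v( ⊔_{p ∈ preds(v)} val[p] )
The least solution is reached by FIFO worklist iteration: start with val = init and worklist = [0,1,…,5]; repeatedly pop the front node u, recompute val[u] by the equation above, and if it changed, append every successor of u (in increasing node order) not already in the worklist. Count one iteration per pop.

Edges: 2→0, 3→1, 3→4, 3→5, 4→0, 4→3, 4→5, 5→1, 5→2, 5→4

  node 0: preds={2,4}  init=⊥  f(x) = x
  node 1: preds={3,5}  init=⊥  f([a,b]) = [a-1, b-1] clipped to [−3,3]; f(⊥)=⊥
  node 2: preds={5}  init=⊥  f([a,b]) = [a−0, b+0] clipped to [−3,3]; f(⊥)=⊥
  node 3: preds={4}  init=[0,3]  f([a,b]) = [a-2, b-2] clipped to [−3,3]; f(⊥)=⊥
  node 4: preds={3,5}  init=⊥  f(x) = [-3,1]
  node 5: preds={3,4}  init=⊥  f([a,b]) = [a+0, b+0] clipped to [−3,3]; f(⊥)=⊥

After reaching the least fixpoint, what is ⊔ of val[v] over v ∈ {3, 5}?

[-3,3]

Trace (13 dequeues):
  [1] u=0 | in ⊥ | out ⊥ | ==
  [2] u=1 | in [0,3] | out [-1,2] | prev ⊥ | push {}
  [3] u=2 | in ⊥ | out ⊥ | ==
  [4] u=3 | in ⊥ | out [0,3] | ==
  [5] u=4 | in [0,3] | out [-3,1] | prev ⊥ | push {0,3}
  [6] u=5 | in [-3,3] | out [-3,3] | prev ⊥ | push {1,2,4}
  [7] u=0 | in [-3,1] | out [-3,1] | prev ⊥ | push {}
  [8] u=3 | in [-3,1] | out [-3,3] | prev [0,3] | push {5}
  [9] u=1 | in [-3,3] | out [-3,2] | prev [-1,2] | push {}
  [10] u=2 | in [-3,3] | out [-3,3] | prev ⊥ | push {0}
  [11] u=4 | in [-3,3] | out [-3,1] | ==
  [12] u=5 | in [-3,3] | out [-3,3] | ==
  [13] u=0 | in [-3,3] | out [-3,3] | prev [-3,1] | push {}

Converged values:
  [0] [-3,3]
  [1] [-3,2]
  [2] [-3,3]
  [3] [-3,3]
  [4] [-3,1]
  [5] [-3,3]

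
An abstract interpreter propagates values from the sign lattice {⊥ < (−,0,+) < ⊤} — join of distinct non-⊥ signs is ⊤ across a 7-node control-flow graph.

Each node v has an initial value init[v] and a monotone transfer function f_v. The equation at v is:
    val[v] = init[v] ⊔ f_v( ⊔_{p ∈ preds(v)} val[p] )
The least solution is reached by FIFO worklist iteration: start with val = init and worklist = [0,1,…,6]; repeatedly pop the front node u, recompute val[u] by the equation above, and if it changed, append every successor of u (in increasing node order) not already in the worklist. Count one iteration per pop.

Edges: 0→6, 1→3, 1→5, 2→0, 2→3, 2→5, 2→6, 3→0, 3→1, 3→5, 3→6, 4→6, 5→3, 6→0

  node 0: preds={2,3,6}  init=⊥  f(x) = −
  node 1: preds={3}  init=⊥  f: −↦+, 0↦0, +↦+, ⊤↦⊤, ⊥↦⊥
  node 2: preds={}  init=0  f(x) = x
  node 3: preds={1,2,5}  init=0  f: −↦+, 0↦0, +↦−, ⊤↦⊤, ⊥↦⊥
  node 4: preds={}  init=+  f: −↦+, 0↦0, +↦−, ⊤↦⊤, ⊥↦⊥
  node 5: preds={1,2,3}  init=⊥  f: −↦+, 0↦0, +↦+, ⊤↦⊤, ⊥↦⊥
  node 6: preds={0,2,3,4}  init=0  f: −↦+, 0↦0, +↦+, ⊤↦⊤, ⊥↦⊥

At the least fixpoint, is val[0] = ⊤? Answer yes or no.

no

Iteration log — 9 steps:
  step 1. node 0  ⊔preds=0  new=−  old=⊥  +wl: 
  step 2. node 1  ⊔preds=0  new=0  old=⊥  +wl: 
  step 3. node 2  ⊔preds=⊥  new=0  stable
  step 4. node 3  ⊔preds=0  new=0  stable
  step 5. node 4  ⊔preds=⊥  new=+  stable
  step 6. node 5  ⊔preds=0  new=0  old=⊥  +wl: 3
  step 7. node 6  ⊔preds=⊤  new=⊤  old=0  +wl: 0
  step 8. node 3  ⊔preds=0  new=0  stable
  step 9. node 0  ⊔preds=⊤  new=−  stable

Least fixpoint reached:
  node 0: −
  node 1: 0
  node 2: 0
  node 3: 0
  node 4: +
  node 5: 0
  node 6: ⊤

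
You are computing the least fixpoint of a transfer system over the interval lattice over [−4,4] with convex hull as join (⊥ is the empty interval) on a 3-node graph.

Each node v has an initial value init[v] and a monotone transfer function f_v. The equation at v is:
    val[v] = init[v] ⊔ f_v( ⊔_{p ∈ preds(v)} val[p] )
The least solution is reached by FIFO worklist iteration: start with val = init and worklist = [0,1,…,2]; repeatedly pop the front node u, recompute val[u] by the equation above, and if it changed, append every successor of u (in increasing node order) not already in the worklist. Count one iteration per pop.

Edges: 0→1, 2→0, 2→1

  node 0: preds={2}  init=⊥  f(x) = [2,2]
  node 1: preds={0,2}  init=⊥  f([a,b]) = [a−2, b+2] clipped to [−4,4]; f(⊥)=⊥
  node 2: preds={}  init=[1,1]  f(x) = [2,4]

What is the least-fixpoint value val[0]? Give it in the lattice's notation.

[2,2]

Trace (5 dequeues):
  [1] u=0 | in [1,1] | out [2,2] | prev ⊥ | push {}
  [2] u=1 | in [1,2] | out [-1,4] | prev ⊥ | push {}
  [3] u=2 | in ⊥ | out [1,4] | prev [1,1] | push {0,1}
  [4] u=0 | in [1,4] | out [2,2] | ==
  [5] u=1 | in [1,4] | out [-1,4] | ==

Converged values:
  [0] [2,2]
  [1] [-1,4]
  [2] [1,4]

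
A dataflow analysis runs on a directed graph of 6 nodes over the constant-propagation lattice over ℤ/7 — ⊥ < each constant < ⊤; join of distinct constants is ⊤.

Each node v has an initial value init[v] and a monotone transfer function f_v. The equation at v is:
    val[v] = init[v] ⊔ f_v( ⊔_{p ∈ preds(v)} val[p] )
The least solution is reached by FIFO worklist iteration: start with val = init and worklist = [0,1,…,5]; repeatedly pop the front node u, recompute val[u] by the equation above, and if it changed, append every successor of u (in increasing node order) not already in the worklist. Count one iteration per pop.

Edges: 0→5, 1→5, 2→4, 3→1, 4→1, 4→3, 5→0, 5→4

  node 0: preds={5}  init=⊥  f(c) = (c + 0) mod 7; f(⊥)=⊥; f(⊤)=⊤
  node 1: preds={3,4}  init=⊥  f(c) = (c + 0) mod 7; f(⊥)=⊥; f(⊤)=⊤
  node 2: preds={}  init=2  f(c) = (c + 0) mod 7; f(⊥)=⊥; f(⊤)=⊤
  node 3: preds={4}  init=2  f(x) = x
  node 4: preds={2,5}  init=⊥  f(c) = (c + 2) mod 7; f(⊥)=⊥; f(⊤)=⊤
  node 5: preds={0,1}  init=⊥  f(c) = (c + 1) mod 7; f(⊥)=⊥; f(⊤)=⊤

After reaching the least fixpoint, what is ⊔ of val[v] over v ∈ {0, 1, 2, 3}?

Trace (16 dequeues):
  [1] u=0 | in ⊥ | out ⊥ | ==
  [2] u=1 | in 2 | out 2 | prev ⊥ | push {}
  [3] u=2 | in ⊥ | out 2 | ==
  [4] u=3 | in ⊥ | out 2 | ==
  [5] u=4 | in 2 | out 4 | prev ⊥ | push {1,3}
  [6] u=5 | in 2 | out 3 | prev ⊥ | push {0,4}
  [7] u=1 | in ⊤ | out ⊤ | prev 2 | push {5}
  [8] u=3 | in 4 | out ⊤ | prev 2 | push {1}
  [9] u=0 | in 3 | out 3 | prev ⊥ | push {}
  [10] u=4 | in ⊤ | out ⊤ | prev 4 | push {3}
  [11] u=5 | in ⊤ | out ⊤ | prev 3 | push {0,4}
  [12] u=1 | in ⊤ | out ⊤ | ==
  [13] u=3 | in ⊤ | out ⊤ | ==
  [14] u=0 | in ⊤ | out ⊤ | prev 3 | push {5}
  [15] u=4 | in ⊤ | out ⊤ | ==
  [16] u=5 | in ⊤ | out ⊤ | ==

Converged values:
  [0] ⊤
  [1] ⊤
  [2] 2
  [3] ⊤
  [4] ⊤
  [5] ⊤

⊤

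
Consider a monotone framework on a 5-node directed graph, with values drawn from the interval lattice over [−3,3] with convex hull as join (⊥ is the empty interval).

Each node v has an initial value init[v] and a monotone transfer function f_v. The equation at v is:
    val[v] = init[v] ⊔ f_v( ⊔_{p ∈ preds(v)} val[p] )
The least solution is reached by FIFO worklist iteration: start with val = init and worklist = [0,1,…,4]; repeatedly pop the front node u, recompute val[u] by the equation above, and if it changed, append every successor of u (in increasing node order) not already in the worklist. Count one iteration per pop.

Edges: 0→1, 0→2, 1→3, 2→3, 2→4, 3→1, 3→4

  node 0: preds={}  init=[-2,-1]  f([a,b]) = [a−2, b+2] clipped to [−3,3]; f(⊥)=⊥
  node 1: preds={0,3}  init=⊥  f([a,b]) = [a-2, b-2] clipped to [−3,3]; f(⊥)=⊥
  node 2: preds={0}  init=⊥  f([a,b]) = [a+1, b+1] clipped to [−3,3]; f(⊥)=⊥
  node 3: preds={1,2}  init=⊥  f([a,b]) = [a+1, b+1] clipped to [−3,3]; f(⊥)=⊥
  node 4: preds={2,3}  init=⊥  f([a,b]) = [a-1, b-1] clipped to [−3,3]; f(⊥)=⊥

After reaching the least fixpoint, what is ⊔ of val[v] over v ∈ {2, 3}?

Trace (7 dequeues):
  [1] u=0 | in ⊥ | out [-2,-1] | ==
  [2] u=1 | in [-2,-1] | out [-3,-3] | prev ⊥ | push {}
  [3] u=2 | in [-2,-1] | out [-1,0] | prev ⊥ | push {}
  [4] u=3 | in [-3,0] | out [-2,1] | prev ⊥ | push {1}
  [5] u=4 | in [-2,1] | out [-3,0] | prev ⊥ | push {}
  [6] u=1 | in [-2,1] | out [-3,-1] | prev [-3,-3] | push {3}
  [7] u=3 | in [-3,0] | out [-2,1] | ==

Converged values:
  [0] [-2,-1]
  [1] [-3,-1]
  [2] [-1,0]
  [3] [-2,1]
  [4] [-3,0]

[-2,1]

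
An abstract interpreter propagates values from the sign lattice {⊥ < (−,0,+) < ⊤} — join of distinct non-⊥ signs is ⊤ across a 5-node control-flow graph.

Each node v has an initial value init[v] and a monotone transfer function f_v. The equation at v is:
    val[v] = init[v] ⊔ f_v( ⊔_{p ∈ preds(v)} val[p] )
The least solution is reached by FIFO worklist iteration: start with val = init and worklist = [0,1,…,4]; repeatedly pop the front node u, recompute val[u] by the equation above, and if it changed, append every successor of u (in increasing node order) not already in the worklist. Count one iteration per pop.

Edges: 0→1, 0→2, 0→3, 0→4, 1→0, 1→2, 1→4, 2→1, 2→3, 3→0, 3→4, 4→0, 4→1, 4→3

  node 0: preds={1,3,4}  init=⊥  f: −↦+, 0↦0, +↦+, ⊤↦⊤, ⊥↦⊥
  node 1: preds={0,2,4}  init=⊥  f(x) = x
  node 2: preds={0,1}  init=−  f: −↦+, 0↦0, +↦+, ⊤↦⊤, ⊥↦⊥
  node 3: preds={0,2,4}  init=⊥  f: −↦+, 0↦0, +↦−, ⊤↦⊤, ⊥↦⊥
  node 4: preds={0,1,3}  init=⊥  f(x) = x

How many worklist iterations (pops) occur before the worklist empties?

11

Worklist (11 pops):
  #1 pop 0: in=⊥ → ⊥ (no change)
  #2 pop 1: in=− → − (was ⊥); enqueue [0]
  #3 pop 2: in=− → ⊤ (was −); enqueue [1]
  #4 pop 3: in=⊤ → ⊤ (was ⊥); enqueue []
  #5 pop 4: in=⊤ → ⊤ (was ⊥); enqueue [3]
  #6 pop 0: in=⊤ → ⊤ (was ⊥); enqueue [2,4]
  #7 pop 1: in=⊤ → ⊤ (was −); enqueue [0]
  #8 pop 3: in=⊤ → ⊤ (no change)
  #9 pop 2: in=⊤ → ⊤ (no change)
  #10 pop 4: in=⊤ → ⊤ (no change)
  #11 pop 0: in=⊤ → ⊤ (no change)

Fixpoint:
  val[0] = ⊤
  val[1] = ⊤
  val[2] = ⊤
  val[3] = ⊤
  val[4] = ⊤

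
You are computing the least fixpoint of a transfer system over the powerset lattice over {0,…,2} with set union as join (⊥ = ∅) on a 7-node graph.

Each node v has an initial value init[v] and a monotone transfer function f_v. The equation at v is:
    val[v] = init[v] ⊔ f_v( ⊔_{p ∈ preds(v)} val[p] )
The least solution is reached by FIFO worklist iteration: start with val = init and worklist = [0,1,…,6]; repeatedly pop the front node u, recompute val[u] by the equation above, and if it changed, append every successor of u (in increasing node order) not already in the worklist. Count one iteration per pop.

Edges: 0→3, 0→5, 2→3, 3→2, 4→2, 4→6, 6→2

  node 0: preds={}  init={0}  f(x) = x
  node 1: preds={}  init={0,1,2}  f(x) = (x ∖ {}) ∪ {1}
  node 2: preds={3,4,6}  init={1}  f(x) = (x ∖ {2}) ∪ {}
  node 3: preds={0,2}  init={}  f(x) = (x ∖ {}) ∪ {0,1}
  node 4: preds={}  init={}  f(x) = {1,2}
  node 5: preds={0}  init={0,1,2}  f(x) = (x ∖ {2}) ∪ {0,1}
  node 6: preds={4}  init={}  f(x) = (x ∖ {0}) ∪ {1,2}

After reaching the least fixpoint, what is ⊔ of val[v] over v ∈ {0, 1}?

{0,1,2}

Iteration log — 9 steps:
  step 1. node 0  ⊔preds={}  new={0}  stable
  step 2. node 1  ⊔preds={}  new={0,1,2}  stable
  step 3. node 2  ⊔preds={}  new={1}  stable
  step 4. node 3  ⊔preds={0,1}  new={0,1}  old={}  +wl: 2
  step 5. node 4  ⊔preds={}  new={1,2}  old={}  +wl: 
  step 6. node 5  ⊔preds={0}  new={0,1,2}  stable
  step 7. node 6  ⊔preds={1,2}  new={1,2}  old={}  +wl: 
  step 8. node 2  ⊔preds={0,1,2}  new={0,1}  old={1}  +wl: 3
  step 9. node 3  ⊔preds={0,1}  new={0,1}  stable

Least fixpoint reached:
  node 0: {0}
  node 1: {0,1,2}
  node 2: {0,1}
  node 3: {0,1}
  node 4: {1,2}
  node 5: {0,1,2}
  node 6: {1,2}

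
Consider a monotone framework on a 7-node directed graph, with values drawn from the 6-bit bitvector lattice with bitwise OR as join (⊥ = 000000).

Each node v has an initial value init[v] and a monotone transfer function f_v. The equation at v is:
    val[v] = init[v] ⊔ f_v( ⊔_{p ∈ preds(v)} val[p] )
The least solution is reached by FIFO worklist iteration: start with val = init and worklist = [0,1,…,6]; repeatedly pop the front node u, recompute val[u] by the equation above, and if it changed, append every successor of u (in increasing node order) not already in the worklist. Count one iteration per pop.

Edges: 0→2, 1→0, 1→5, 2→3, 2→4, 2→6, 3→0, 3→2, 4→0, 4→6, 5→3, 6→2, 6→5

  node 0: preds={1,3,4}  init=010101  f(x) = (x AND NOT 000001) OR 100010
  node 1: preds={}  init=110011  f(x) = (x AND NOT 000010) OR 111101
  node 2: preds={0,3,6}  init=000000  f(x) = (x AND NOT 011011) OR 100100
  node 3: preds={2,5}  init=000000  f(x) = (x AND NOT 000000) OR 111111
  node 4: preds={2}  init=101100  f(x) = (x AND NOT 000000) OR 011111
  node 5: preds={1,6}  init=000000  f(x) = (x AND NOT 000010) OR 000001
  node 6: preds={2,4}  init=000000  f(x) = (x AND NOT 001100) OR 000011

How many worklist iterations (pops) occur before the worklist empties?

Iteration log — 11 steps:
  step 1. node 0  ⊔preds=111111  new=111111  old=010101  +wl: 
  step 2. node 1  ⊔preds=000000  new=111111  old=110011  +wl: 0
  step 3. node 2  ⊔preds=111111  new=100100  old=000000  +wl: 
  step 4. node 3  ⊔preds=100100  new=111111  old=000000  +wl: 2
  step 5. node 4  ⊔preds=100100  new=111111  old=101100  +wl: 
  step 6. node 5  ⊔preds=111111  new=111101  old=000000  +wl: 3
  step 7. node 6  ⊔preds=111111  new=110011  old=000000  +wl: 5
  step 8. node 0  ⊔preds=111111  new=111111  stable
  step 9. node 2  ⊔preds=111111  new=100100  stable
  step 10. node 3  ⊔preds=111101  new=111111  stable
  step 11. node 5  ⊔preds=111111  new=111101  stable

Least fixpoint reached:
  node 0: 111111
  node 1: 111111
  node 2: 100100
  node 3: 111111
  node 4: 111111
  node 5: 111101
  node 6: 110011

11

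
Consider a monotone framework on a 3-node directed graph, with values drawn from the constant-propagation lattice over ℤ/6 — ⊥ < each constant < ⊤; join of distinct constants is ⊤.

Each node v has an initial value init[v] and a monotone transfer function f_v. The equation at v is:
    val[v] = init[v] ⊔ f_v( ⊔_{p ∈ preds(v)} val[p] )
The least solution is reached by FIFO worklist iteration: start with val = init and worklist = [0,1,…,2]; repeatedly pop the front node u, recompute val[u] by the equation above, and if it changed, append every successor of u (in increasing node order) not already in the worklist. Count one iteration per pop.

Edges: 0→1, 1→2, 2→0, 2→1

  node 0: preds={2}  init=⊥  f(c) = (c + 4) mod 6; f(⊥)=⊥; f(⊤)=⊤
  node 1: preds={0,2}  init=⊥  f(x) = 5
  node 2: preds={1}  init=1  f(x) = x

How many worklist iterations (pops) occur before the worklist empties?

Worklist (5 pops):
  #1 pop 0: in=1 → 5 (was ⊥); enqueue []
  #2 pop 1: in=⊤ → 5 (was ⊥); enqueue []
  #3 pop 2: in=5 → ⊤ (was 1); enqueue [0,1]
  #4 pop 0: in=⊤ → ⊤ (was 5); enqueue []
  #5 pop 1: in=⊤ → 5 (no change)

Fixpoint:
  val[0] = ⊤
  val[1] = 5
  val[2] = ⊤

5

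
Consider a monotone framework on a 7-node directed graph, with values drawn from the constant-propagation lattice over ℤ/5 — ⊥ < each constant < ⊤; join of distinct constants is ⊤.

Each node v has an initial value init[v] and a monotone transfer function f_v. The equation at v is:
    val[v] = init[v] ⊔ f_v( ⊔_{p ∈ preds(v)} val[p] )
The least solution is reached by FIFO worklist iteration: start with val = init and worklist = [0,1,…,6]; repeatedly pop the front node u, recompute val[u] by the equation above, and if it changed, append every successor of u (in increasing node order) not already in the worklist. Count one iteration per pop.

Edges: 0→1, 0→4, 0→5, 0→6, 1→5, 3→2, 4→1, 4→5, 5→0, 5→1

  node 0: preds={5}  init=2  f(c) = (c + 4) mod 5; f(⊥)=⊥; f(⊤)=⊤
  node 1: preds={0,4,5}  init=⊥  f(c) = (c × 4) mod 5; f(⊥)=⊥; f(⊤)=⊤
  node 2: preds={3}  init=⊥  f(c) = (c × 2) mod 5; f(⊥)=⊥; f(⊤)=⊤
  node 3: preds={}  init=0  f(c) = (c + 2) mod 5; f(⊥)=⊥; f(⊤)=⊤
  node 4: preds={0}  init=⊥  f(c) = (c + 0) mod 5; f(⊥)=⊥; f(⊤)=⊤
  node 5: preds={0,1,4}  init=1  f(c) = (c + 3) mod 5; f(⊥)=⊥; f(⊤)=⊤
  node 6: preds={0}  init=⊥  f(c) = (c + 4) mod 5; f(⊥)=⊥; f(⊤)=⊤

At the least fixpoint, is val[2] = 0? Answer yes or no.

yes

Trace (9 dequeues):
  [1] u=0 | in 1 | out ⊤ | prev 2 | push {}
  [2] u=1 | in ⊤ | out ⊤ | prev ⊥ | push {}
  [3] u=2 | in 0 | out 0 | prev ⊥ | push {}
  [4] u=3 | in ⊥ | out 0 | ==
  [5] u=4 | in ⊤ | out ⊤ | prev ⊥ | push {1}
  [6] u=5 | in ⊤ | out ⊤ | prev 1 | push {0}
  [7] u=6 | in ⊤ | out ⊤ | prev ⊥ | push {}
  [8] u=1 | in ⊤ | out ⊤ | ==
  [9] u=0 | in ⊤ | out ⊤ | ==

Converged values:
  [0] ⊤
  [1] ⊤
  [2] 0
  [3] 0
  [4] ⊤
  [5] ⊤
  [6] ⊤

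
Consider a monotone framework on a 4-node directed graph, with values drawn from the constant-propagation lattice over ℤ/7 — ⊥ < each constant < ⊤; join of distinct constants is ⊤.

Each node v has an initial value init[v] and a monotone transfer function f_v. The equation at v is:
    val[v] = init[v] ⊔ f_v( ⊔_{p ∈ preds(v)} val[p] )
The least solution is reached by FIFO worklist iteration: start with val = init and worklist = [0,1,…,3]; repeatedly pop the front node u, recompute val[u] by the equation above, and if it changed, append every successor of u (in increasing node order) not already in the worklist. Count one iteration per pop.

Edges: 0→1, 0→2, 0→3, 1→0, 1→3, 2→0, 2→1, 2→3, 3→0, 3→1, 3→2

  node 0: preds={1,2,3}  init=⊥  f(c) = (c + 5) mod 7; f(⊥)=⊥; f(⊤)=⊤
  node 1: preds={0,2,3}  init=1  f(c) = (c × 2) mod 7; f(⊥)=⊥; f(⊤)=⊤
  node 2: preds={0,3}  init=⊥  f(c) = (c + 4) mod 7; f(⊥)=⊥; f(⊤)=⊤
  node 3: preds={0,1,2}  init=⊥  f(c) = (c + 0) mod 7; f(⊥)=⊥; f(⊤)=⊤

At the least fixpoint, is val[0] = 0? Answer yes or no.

Trace (10 dequeues):
  [1] u=0 | in 1 | out 6 | prev ⊥ | push {}
  [2] u=1 | in 6 | out ⊤ | prev 1 | push {0}
  [3] u=2 | in 6 | out 3 | prev ⊥ | push {1}
  [4] u=3 | in ⊤ | out ⊤ | prev ⊥ | push {2}
  [5] u=0 | in ⊤ | out ⊤ | prev 6 | push {3}
  [6] u=1 | in ⊤ | out ⊤ | ==
  [7] u=2 | in ⊤ | out ⊤ | prev 3 | push {0,1}
  [8] u=3 | in ⊤ | out ⊤ | ==
  [9] u=0 | in ⊤ | out ⊤ | ==
  [10] u=1 | in ⊤ | out ⊤ | ==

Converged values:
  [0] ⊤
  [1] ⊤
  [2] ⊤
  [3] ⊤

no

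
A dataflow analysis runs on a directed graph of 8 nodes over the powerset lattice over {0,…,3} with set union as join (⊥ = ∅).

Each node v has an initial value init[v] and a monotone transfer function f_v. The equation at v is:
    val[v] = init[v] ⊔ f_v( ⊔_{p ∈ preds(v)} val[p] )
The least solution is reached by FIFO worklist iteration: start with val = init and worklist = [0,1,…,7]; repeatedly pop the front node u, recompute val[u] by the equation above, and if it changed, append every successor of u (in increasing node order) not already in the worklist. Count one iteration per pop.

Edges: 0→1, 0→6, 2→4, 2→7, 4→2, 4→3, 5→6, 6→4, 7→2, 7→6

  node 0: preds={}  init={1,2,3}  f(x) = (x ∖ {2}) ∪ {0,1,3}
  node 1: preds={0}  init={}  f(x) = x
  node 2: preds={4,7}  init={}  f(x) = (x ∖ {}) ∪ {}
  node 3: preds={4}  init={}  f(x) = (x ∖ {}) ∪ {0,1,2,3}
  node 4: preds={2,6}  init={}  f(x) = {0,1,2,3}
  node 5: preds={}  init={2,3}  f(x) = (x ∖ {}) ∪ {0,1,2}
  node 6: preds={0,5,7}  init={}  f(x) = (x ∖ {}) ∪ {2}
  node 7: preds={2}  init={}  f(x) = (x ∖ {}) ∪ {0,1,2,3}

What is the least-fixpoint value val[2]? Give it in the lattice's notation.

{0,1,2,3}

Worklist (13 pops):
  #1 pop 0: in={} → {0,1,2,3} (was {1,2,3}); enqueue []
  #2 pop 1: in={0,1,2,3} → {0,1,2,3} (was {}); enqueue []
  #3 pop 2: in={} → {} (no change)
  #4 pop 3: in={} → {0,1,2,3} (was {}); enqueue []
  #5 pop 4: in={} → {0,1,2,3} (was {}); enqueue [2,3]
  #6 pop 5: in={} → {0,1,2,3} (was {2,3}); enqueue []
  #7 pop 6: in={0,1,2,3} → {0,1,2,3} (was {}); enqueue [4]
  #8 pop 7: in={} → {0,1,2,3} (was {}); enqueue [6]
  #9 pop 2: in={0,1,2,3} → {0,1,2,3} (was {}); enqueue [7]
  #10 pop 3: in={0,1,2,3} → {0,1,2,3} (no change)
  #11 pop 4: in={0,1,2,3} → {0,1,2,3} (no change)
  #12 pop 6: in={0,1,2,3} → {0,1,2,3} (no change)
  #13 pop 7: in={0,1,2,3} → {0,1,2,3} (no change)

Fixpoint:
  val[0] = {0,1,2,3}
  val[1] = {0,1,2,3}
  val[2] = {0,1,2,3}
  val[3] = {0,1,2,3}
  val[4] = {0,1,2,3}
  val[5] = {0,1,2,3}
  val[6] = {0,1,2,3}
  val[7] = {0,1,2,3}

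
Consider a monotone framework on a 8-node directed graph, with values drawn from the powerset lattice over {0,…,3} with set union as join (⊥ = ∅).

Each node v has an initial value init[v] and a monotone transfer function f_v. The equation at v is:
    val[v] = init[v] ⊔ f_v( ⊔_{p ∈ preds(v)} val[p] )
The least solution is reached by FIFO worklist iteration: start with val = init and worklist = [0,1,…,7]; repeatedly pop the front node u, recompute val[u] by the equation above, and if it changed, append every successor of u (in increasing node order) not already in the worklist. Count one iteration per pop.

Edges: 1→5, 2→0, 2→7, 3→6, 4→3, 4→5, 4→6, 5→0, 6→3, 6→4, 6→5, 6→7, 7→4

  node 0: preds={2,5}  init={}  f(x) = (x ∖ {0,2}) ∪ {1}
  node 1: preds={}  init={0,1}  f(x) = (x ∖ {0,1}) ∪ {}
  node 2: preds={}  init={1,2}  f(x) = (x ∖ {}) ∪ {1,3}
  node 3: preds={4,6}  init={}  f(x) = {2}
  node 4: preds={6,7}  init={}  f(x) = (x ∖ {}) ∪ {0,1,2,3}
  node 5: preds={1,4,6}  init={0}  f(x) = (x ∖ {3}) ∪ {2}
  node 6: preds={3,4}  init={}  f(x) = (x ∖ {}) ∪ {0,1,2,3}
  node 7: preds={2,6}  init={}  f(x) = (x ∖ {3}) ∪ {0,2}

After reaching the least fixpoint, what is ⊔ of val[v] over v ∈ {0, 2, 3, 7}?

Trace (12 dequeues):
  [1] u=0 | in {0,1,2} | out {1} | prev {} | push {}
  [2] u=1 | in {} | out {0,1} | ==
  [3] u=2 | in {} | out {1,2,3} | prev {1,2} | push {0}
  [4] u=3 | in {} | out {2} | prev {} | push {}
  [5] u=4 | in {} | out {0,1,2,3} | prev {} | push {3}
  [6] u=5 | in {0,1,2,3} | out {0,1,2} | prev {0} | push {}
  [7] u=6 | in {0,1,2,3} | out {0,1,2,3} | prev {} | push {4,5}
  [8] u=7 | in {0,1,2,3} | out {0,1,2} | prev {} | push {}
  [9] u=0 | in {0,1,2,3} | out {1,3} | prev {1} | push {}
  [10] u=3 | in {0,1,2,3} | out {2} | ==
  [11] u=4 | in {0,1,2,3} | out {0,1,2,3} | ==
  [12] u=5 | in {0,1,2,3} | out {0,1,2} | ==

Converged values:
  [0] {1,3}
  [1] {0,1}
  [2] {1,2,3}
  [3] {2}
  [4] {0,1,2,3}
  [5] {0,1,2}
  [6] {0,1,2,3}
  [7] {0,1,2}

{0,1,2,3}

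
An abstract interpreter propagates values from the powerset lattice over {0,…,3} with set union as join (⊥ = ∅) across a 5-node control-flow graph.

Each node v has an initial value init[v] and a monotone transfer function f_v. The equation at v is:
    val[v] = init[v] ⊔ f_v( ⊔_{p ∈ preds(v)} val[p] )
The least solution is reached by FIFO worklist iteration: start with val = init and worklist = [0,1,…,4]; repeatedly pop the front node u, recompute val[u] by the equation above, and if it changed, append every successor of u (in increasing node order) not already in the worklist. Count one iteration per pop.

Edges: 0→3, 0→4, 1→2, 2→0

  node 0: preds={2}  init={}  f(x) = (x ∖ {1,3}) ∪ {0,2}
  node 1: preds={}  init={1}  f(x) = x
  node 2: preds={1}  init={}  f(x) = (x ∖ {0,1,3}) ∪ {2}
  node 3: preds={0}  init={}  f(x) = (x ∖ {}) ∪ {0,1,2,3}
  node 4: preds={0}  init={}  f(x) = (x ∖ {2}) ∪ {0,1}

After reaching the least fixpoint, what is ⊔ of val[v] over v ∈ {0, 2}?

Worklist (6 pops):
  #1 pop 0: in={} → {0,2} (was {}); enqueue []
  #2 pop 1: in={} → {1} (no change)
  #3 pop 2: in={1} → {2} (was {}); enqueue [0]
  #4 pop 3: in={0,2} → {0,1,2,3} (was {}); enqueue []
  #5 pop 4: in={0,2} → {0,1} (was {}); enqueue []
  #6 pop 0: in={2} → {0,2} (no change)

Fixpoint:
  val[0] = {0,2}
  val[1] = {1}
  val[2] = {2}
  val[3] = {0,1,2,3}
  val[4] = {0,1}

{0,2}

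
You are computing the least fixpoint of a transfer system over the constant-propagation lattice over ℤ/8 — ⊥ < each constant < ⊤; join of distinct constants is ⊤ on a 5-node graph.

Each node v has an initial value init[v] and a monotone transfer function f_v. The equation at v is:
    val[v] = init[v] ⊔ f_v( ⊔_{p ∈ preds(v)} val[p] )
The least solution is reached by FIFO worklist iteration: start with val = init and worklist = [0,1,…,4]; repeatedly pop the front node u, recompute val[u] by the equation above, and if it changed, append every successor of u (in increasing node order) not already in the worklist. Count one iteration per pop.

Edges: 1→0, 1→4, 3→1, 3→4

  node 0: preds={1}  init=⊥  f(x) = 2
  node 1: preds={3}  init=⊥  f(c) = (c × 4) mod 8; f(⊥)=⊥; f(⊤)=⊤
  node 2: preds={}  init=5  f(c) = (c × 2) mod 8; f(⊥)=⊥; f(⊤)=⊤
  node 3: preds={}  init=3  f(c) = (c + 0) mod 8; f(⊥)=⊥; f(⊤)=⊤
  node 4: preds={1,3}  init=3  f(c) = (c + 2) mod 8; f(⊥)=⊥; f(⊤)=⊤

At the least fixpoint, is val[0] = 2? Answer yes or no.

Worklist (6 pops):
  #1 pop 0: in=⊥ → 2 (was ⊥); enqueue []
  #2 pop 1: in=3 → 4 (was ⊥); enqueue [0]
  #3 pop 2: in=⊥ → 5 (no change)
  #4 pop 3: in=⊥ → 3 (no change)
  #5 pop 4: in=⊤ → ⊤ (was 3); enqueue []
  #6 pop 0: in=4 → 2 (no change)

Fixpoint:
  val[0] = 2
  val[1] = 4
  val[2] = 5
  val[3] = 3
  val[4] = ⊤

yes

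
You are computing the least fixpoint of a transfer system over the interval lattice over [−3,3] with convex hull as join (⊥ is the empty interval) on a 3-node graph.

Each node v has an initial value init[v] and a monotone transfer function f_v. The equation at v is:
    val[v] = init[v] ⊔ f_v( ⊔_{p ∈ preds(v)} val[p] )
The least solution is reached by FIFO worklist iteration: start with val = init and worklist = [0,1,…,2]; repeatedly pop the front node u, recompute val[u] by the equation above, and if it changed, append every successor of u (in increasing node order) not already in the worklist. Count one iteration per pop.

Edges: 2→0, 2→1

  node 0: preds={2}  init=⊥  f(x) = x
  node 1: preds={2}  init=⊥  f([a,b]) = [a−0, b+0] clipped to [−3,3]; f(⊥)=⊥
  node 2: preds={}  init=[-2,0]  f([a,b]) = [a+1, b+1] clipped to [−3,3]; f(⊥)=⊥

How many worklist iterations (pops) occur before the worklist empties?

Trace (3 dequeues):
  [1] u=0 | in [-2,0] | out [-2,0] | prev ⊥ | push {}
  [2] u=1 | in [-2,0] | out [-2,0] | prev ⊥ | push {}
  [3] u=2 | in ⊥ | out [-2,0] | ==

Converged values:
  [0] [-2,0]
  [1] [-2,0]
  [2] [-2,0]

3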